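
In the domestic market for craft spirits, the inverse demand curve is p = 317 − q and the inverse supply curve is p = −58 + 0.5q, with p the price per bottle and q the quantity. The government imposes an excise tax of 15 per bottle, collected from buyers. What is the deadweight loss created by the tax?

Deadweight loss = 75.

Inverting to q(p) form: qd = 317 − p; qs = 2p + 116.
Without the tax, 317 − p = 2p + 116 gives 3p = 201, so p* = 67 and q* = 250.
With the tax collected from buyers, demand (in seller-price terms) shifts: qd = 317 − (p + 15).
Solving gives q = 240 with buyers paying 77 and sellers receiving 62 (the 15 wedge).
Quantity falls by |ΔQ| = |250 − 240| = 10.
DWL = ½ · t · |ΔQ| = ½ · 15 · 10 = 75.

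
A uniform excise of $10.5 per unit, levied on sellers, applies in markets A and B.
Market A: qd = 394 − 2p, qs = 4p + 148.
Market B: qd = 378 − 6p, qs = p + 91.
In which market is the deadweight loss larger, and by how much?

Market A: pre-tax p* = $41, q* = 312; post-tax q = 298; deadweight loss = $73.5.
Market B: pre-tax p* = $41, q* = 132; post-tax q = 123; deadweight loss = $47.25.
Difference: $73.5 vs $47.25 → market A is larger by $26.25.

Market A, by $26.25.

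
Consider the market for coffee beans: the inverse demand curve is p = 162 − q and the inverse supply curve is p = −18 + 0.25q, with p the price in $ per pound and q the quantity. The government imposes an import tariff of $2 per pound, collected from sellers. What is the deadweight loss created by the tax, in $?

Deadweight loss = $1.6.

Rewrite in direct form: qd = 162 − p and qs = 4p + 72.
Without the tax, 162 − p = 4p + 72 gives 5p = 90, so p* = $18 and q* = 144.
With the tax collected from sellers, supply shifts: qs = 4(p − 2) + 72.
New equilibrium: consumers pay $19.6, sellers receive $17.6, q = 142.4. (Wedge: pb − ps = 2.)
Quantity falls by |ΔQ| = |144 − 142.4| = 1.6.
DWL = ½ · t · |ΔQ| = ½ · 2 · 1.6 = $1.6.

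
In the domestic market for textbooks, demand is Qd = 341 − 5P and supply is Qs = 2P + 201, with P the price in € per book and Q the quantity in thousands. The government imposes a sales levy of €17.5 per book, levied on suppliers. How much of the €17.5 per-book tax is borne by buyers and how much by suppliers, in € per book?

Buyers bear €5 per book; suppliers bear €12.5 per book.

Without the tax, 341 − 5P = 2P + 201 gives 7P = 140, so P* = €20 and Q* = 241.
With the tax collected from suppliers, supply shifts: Qs = 2(P − 17.5) + 201.
Solving gives Q = 216 with buyers paying €25 and suppliers receiving €7.5 (the €17.5 wedge).
Burden on buyers: €5; on suppliers: €12.5. (They sum to €17.5.)
The less price-elastic side of the market bears the larger share of a per-unit tax.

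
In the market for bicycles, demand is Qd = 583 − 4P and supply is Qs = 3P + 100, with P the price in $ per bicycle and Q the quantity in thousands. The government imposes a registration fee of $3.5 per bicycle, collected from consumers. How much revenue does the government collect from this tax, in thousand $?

Without the tax, 583 − 4P = 3P + 100 gives 7P = 483, so P* = $69 and Q* = 307.
With the tax collected from consumers, demand (in seller-price terms) shifts: Qd = 583 − 4(P + 3.5).
Solving gives Q = 301 with consumers paying $70.5 and suppliers receiving $67 (the $3.5 wedge).
Revenue = t · Q = 3.5 · 301 = $1053.5.

Tax revenue = $1053.5 thousand.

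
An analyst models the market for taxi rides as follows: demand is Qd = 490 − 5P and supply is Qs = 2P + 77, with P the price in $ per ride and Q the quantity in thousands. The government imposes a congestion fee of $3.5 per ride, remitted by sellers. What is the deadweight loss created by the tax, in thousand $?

Without the tax, 490 − 5P = 2P + 77 gives 7P = 413, so P* = $59 and Q* = 195.
With the tax collected from sellers, supply shifts: Qs = 2(P − 3.5) + 77.
New equilibrium: buyers pay $60, sellers receive $56.5, Q = 190. (Wedge: Pb − Ps = 3.5.)
Quantity falls by |ΔQ| = |195 − 190| = 5.
DWL = ½ · t · |ΔQ| = ½ · 3.5 · 5 = $8.75.

Deadweight loss = $8.75 thousand.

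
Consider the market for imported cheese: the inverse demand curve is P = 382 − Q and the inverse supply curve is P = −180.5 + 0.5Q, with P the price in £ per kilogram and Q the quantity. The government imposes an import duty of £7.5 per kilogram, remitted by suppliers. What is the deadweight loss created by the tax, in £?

Deadweight loss = £18.75.

Rewrite in direct form: Qd = 382 − P and Qs = 2P + 361.
Before the tax: set 382 − P = 2P + 361 → P* = £7, Q* = 375.
With the tax collected from suppliers, supply shifts: Qs = 2(P − 7.5) + 361.
Solving gives Q = 370 with buyers paying £12 and suppliers receiving £4.5 (the £7.5 wedge).
Quantity falls by |ΔQ| = |375 − 370| = 5.
DWL = ½ · t · |ΔQ| = ½ · 7.5 · 5 = £18.75.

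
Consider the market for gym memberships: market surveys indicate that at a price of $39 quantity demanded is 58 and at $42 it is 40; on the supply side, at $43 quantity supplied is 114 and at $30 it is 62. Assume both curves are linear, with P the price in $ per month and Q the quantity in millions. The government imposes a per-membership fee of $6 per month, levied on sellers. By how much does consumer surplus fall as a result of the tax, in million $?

Consumer surplus falls by $179.52 million.

Demand slope: (40 − 58)/(42 − 39) = -6, so Qd = 292 − 6P.
Supply slope: (62 − 114)/(30 − 43) = 4, so Qs = 4P − 58.
Without the tax, 292 − 6P = 4P − 58 gives 10P = 350, so P* = $35 and Q* = 82.
With the tax collected from sellers, supply shifts: Qs = 4(P − 6) − 58.
New equilibrium: buyers pay $37.4, sellers receive $31.4, Q = 67.6. (Wedge: Pb − Ps = 6.)
ΔCS is the trapezoid between Q = 67.6 and Q = 82 of height $2.4: ½ · (82 + 67.6) · 2.4 = $179.52.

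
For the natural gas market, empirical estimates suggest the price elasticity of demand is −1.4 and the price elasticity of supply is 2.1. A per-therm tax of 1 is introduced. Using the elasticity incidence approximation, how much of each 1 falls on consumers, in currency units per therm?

Consumers bear ≈ 0.6 per therm.

Incidence ratio: consumers' share ≈ εs / (εs + |εd|) = 2.1 / (2.1 + 1.4) = 0.6.
So consumers bear ≈ 0.6 × 1 = 0.6; sellers bear 0.4.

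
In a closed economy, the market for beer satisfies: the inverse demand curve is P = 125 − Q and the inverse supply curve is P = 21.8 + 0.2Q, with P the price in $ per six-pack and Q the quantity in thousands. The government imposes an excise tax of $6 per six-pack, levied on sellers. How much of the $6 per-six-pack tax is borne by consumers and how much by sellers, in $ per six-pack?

Inverting to Q(P) form: Qd = 125 − P; Qs = 5P − 109.
Before the tax: set 125 − P = 5P − 109 → P* = $39, Q* = 86.
With the tax collected from sellers, supply shifts: Qs = 5(P − 6) − 109.
New equilibrium: consumers pay $44, sellers receive $38, Q = 81. (Wedge: Pb − Ps = 6.)
Burden on consumers: $5; on sellers: $1. (They sum to $6.)
The less price-elastic side of the market bears the larger share of a per-unit tax.

Consumers bear $5 per six-pack; sellers bear $1 per six-pack.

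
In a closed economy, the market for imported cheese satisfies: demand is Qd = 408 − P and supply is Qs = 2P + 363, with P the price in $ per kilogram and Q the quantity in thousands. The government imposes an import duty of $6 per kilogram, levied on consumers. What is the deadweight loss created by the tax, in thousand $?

Before the tax: set 408 − P = 2P + 363 → P* = $15, Q* = 393.
With the tax collected from consumers, demand (in seller-price terms) shifts: Qd = 408 − (P + 6).
New equilibrium: consumers pay $19, suppliers receive $13, Q = 389. (Wedge: Pb − Ps = 6.)
Quantity falls by |ΔQ| = |393 − 389| = 4.
DWL = ½ · t · |ΔQ| = ½ · 6 · 4 = $12.

Deadweight loss = $12 thousand.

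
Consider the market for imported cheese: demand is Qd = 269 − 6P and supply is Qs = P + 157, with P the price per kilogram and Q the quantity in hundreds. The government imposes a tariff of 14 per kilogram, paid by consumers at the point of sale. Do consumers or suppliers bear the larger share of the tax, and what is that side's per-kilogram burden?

Without the tax, 269 − 6P = P + 157 gives 7P = 112, so P* = 16 and Q* = 173.
With the tax collected from consumers, demand (in seller-price terms) shifts: Qd = 269 − 6(P + 14).
Solving gives Q = 161 with consumers paying 18 and suppliers receiving 4 (the 14 wedge).
Per-kilogram burden: consumers 2, suppliers 12.
Suppliers take the larger share because supply is less price-elastic here (demand slope 6 vs supply slope 1).
The less price-elastic side of the market bears the larger share of a per-unit tax.

Suppliers bear the larger share: 12 per kilogram.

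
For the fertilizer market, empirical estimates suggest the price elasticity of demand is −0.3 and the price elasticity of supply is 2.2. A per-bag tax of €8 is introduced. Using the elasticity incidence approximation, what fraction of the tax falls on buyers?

Incidence ratio: buyers' share ≈ εs / (εs + |εd|) = 2.2 / (2.2 + 0.3) = 0.88.
Supply is the more elastic side, so buyers bear the larger share.

Buyers' share ≈ 0.88.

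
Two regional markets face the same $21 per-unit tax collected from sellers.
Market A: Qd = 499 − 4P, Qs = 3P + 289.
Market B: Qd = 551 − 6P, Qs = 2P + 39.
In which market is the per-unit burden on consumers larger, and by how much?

Market A: pre-tax P* = $30, Q* = 379; post-tax Q = 343; per-unit burden on consumers = $9.
Market B: pre-tax P* = $64, Q* = 167; post-tax Q = 135.5; per-unit burden on consumers = $5.25.
Difference: $9 vs $5.25 → market A is larger by $3.75.

Market A, by $3.75.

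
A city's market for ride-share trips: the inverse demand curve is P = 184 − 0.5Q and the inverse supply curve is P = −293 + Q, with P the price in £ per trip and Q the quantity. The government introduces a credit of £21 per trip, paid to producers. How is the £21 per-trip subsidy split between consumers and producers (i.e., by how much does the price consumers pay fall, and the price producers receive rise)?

Consumers gain £7 per trip; producers gain £14 per trip.

Inverting to Q(P) form: Qd = 368 − 2P; Qs = P + 293.
Without the subsidy, 368 − 2P = P + 293 gives 3P = 75, so P* = £25 and Q* = 318.
With a per-unit subsidy paid to producers, each receives P + 21 per unit sold, so supply becomes Qs = (P + 21) + 293.
Solving gives Q = 332 with consumers paying £18 and producers receiving £39 (the £21 wedge).
Gain to consumers: £7; to producers: £14. (They sum to £21.)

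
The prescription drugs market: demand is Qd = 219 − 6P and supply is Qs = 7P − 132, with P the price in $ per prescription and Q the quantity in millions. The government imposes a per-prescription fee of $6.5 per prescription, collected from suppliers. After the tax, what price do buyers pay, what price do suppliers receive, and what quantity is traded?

Without the tax, 219 − 6P = 7P − 132 gives 13P = 351, so P* = $27 and Q* = 57.
With the tax collected from suppliers, supply shifts: Qs = 7(P − 6.5) − 132.
New equilibrium: buyers pay $30.5, suppliers receive $24, Q = 36. (Wedge: Pb − Ps = 6.5.)
The less price-elastic side of the market bears the larger share of a per-unit tax.

Buyers pay $30.5; suppliers receive $24; quantity = 36.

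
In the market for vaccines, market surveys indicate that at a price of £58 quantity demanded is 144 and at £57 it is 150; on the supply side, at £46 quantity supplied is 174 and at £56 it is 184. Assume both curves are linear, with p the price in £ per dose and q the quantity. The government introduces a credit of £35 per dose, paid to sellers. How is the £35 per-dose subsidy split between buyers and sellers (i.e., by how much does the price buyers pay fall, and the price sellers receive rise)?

Buyers gain £5 per dose; sellers gain £30 per dose.

Demand slope: (150 − 144)/(57 − 58) = -6, so qd = 492 − 6p.
Supply slope: (184 − 174)/(56 − 46) = 1, so qs = p + 128.
Before the subsidy: set 492 − 6p = p + 128 → p* = £52, q* = 180.
With a per-unit subsidy paid to sellers, each receives p + 35 per unit sold, so supply becomes qs = (p + 35) + 128.
New equilibrium: buyers pay £47, sellers receive £82, q = 210. (Wedge: pb − ps = −35.)
Gain to buyers: £5; to sellers: £30. (They sum to £35.)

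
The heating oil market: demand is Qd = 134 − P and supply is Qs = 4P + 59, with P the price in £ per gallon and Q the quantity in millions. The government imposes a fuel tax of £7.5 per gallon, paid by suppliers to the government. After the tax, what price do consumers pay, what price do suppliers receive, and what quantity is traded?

Before the tax: set 134 − P = 4P + 59 → P* = £15, Q* = 119.
With the tax collected from suppliers, supply shifts: Qs = 4(P − 7.5) + 59.
Solving gives Q = 113 with consumers paying £21 and suppliers receiving £13.5 (the £7.5 wedge).
The less price-elastic side of the market bears the larger share of a per-unit tax.

Consumers pay £21; suppliers receive £13.5; quantity = 113.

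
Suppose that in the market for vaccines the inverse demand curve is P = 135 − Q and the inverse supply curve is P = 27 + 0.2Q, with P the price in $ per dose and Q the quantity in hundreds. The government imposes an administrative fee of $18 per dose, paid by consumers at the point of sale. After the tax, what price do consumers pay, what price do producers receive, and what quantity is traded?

Inverting to Q(P) form: Qd = 135 − P; Qs = 5P − 135.
Without the tax, 135 − P = 5P − 135 gives 6P = 270, so P* = $45 and Q* = 90.
With the tax collected from consumers, demand (in seller-price terms) shifts: Qd = 135 − (P + 18).
New equilibrium: consumers pay $60, producers receive $42, Q = 75. (Wedge: Pb − Ps = 18.)

Consumers pay $60; producers receive $42; quantity = 75.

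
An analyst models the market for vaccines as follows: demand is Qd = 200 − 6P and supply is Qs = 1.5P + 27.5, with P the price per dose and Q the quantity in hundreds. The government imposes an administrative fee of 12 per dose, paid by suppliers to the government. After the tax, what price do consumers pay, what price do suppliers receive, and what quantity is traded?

Consumers pay 25.4; suppliers receive 13.4; quantity = 47.6.

Without the tax, 200 − 6P = 1.5P + 27.5 gives 7.5P = 172.5, so P* = 23 and Q* = 62.
With the tax collected from suppliers, supply shifts: Qs = 1.5(P − 12) + 27.5.
New equilibrium: consumers pay 25.4, suppliers receive 13.4, Q = 47.6. (Wedge: Pb − Ps = 12.)
The less price-elastic side of the market bears the larger share of a per-unit tax.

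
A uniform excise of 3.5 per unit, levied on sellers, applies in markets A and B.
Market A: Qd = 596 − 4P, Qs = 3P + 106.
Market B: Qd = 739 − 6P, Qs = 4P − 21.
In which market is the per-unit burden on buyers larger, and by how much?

Market A, by 0.1.

Market A: pre-tax P* = 70, Q* = 316; post-tax Q = 310; per-unit burden on buyers = 1.5.
Market B: pre-tax P* = 76, Q* = 283; post-tax Q = 274.6; per-unit burden on buyers = 1.4.
Difference: 1.5 vs 1.4 → market A is larger by 0.1.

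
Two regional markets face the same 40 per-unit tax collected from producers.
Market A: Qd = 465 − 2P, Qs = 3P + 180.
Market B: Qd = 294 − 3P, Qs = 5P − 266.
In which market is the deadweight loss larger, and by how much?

Market B, by 540.

Market A: pre-tax P* = 57, Q* = 351; post-tax Q = 303; deadweight loss = 960.
Market B: pre-tax P* = 70, Q* = 84; post-tax Q = 9; deadweight loss = 1500.
Difference: 960 vs 1500 → market B is larger by 540.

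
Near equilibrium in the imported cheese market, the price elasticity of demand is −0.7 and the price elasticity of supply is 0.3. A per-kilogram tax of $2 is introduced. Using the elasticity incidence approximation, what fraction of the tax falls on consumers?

Consumers' share ≈ 0.3.

Incidence ratio: consumers' share ≈ εs / (εs + |εd|) = 0.3 / (0.3 + 0.7) = 0.3.
Supply is the less elastic side, so consumers bear the smaller share.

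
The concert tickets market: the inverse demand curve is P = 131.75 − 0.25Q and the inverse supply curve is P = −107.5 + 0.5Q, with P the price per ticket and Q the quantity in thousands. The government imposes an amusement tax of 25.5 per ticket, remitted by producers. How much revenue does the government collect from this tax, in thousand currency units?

Tax revenue = 7267.5 thousand.

Inverting to Q(P) form: Qd = 527 − 4P; Qs = 2P + 215.
Before the tax: set 527 − 4P = 2P + 215 → P* = 52, Q* = 319.
With the tax collected from producers, supply shifts: Qs = 2(P − 25.5) + 215.
Solving gives Q = 285 with consumers paying 60.5 and producers receiving 35 (the 25.5 wedge).
Revenue = t · Q = 25.5 · 285 = 7267.5.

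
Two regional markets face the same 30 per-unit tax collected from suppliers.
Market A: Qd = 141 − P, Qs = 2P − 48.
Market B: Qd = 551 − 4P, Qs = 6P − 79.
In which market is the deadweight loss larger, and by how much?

Market B, by 780.

Market A: pre-tax P* = 63, Q* = 78; post-tax Q = 58; deadweight loss = 300.
Market B: pre-tax P* = 63, Q* = 299; post-tax Q = 227; deadweight loss = 1080.
Difference: 300 vs 1080 → market B is larger by 780.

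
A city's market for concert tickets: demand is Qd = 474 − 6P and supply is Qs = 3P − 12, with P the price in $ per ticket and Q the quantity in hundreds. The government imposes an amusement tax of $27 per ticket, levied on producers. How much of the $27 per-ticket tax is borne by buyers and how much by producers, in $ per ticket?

Buyers bear $9 per ticket; producers bear $18 per ticket.

Before the tax: set 474 − 6P = 3P − 12 → P* = $54, Q* = 150.
With the tax collected from producers, supply shifts: Qs = 3(P − 27) − 12.
New equilibrium: buyers pay $63, producers receive $36, Q = 96. (Wedge: Pb − Ps = 27.)
Burden on buyers: $9; on producers: $18. (They sum to $27.)
The less price-elastic side of the market bears the larger share of a per-unit tax.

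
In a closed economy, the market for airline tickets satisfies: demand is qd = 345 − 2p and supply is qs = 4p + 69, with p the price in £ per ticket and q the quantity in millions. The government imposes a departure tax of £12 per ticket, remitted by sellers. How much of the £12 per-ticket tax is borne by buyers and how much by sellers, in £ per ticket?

Without the tax, 345 − 2p = 4p + 69 gives 6p = 276, so p* = £46 and q* = 253.
With the tax collected from sellers, supply shifts: qs = 4(p − 12) + 69.
Solving gives q = 237 with buyers paying £54 and sellers receiving £42 (the £12 wedge).
Burden on buyers: £8; on sellers: £4. (They sum to £12.)

Buyers bear £8 per ticket; sellers bear £4 per ticket.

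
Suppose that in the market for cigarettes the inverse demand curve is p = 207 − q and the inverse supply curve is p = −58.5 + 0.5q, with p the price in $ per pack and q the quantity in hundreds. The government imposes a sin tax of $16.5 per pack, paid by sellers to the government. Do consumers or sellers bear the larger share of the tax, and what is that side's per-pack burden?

Consumers bear the larger share: $11 per pack.

Rewrite in direct form: qd = 207 − p and qs = 2p + 117.
Before the tax: set 207 − p = 2p + 117 → p* = $30, q* = 177.
With the tax collected from sellers, supply shifts: qs = 2(p − 16.5) + 117.
Solving gives q = 166 with consumers paying $41 and sellers receiving $24.5 (the $16.5 wedge).
Per-pack burden: consumers $11, sellers $5.5.
Consumers take the larger share because demand is less price-elastic here (demand slope 1 vs supply slope 2).
The less price-elastic side of the market bears the larger share of a per-unit tax.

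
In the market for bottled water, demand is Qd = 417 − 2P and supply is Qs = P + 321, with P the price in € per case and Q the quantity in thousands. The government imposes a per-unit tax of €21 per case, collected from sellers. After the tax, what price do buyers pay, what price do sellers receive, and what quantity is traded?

Buyers pay €39; sellers receive €18; quantity = 339.

Before the tax: set 417 − 2P = P + 321 → P* = €32, Q* = 353.
With the tax collected from sellers, supply shifts: Qs = (P − 21) + 321.
New equilibrium: buyers pay €39, sellers receive €18, Q = 339. (Wedge: Pb − Ps = 21.)
The less price-elastic side of the market bears the larger share of a per-unit tax.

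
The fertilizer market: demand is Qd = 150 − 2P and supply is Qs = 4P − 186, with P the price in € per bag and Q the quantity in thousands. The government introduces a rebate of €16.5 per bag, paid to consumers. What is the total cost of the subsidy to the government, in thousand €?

Before the subsidy: set 150 − 2P = 4P − 186 → P* = €56, Q* = 38.
With a per-unit subsidy paid to consumers, each effectively pays P − 16.5, so demand becomes Qd = 150 − 2(P − 16.5).
New equilibrium: consumers pay €45, producers receive €61.5, Q = 60. (Wedge: Pb − Ps = −16.5.)
Outlay = t · Q = 16.5 · 60 = €990.

Government outlay = €990 thousand.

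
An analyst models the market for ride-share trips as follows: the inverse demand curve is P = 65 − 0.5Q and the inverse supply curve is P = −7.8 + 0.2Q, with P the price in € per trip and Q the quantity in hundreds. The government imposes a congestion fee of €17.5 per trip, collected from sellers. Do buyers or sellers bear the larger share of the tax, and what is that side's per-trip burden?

Rewrite in direct form: Qd = 130 − 2P and Qs = 5P + 39.
Before the tax: set 130 − 2P = 5P + 39 → P* = €13, Q* = 104.
With the tax collected from sellers, supply shifts: Qs = 5(P − 17.5) + 39.
Solving gives Q = 79 with buyers paying €25.5 and sellers receiving €8 (the €17.5 wedge).
Per-trip burden: buyers €12.5, sellers €5.
Buyers take the larger share because demand is less price-elastic here (demand slope 2 vs supply slope 5).
The less price-elastic side of the market bears the larger share of a per-unit tax.

Buyers bear the larger share: €12.5 per trip.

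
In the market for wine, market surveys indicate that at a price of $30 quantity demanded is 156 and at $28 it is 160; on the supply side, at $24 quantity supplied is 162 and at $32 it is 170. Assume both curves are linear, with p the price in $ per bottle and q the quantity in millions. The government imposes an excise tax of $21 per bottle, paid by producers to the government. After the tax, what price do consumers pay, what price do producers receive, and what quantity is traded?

Consumers pay $33; producers receive $12; quantity = 150.

Demand slope: (160 − 156)/(28 − 30) = -2, so qd = 216 − 2p.
Supply slope: (170 − 162)/(32 − 24) = 1, so qs = p + 138.
Without the tax, 216 − 2p = p + 138 gives 3p = 78, so p* = $26 and q* = 164.
With the tax collected from producers, supply shifts: qs = (p − 21) + 138.
New equilibrium: consumers pay $33, producers receive $12, q = 150. (Wedge: pb − ps = 21.)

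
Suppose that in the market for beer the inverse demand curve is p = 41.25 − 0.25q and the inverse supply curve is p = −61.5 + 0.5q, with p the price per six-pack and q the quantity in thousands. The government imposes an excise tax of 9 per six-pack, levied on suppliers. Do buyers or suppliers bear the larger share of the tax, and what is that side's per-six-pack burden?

Inverting to q(p) form: qd = 165 − 4p; qs = 2p + 123.
Before the tax: set 165 − 4p = 2p + 123 → p* = 7, q* = 137.
With the tax collected from suppliers, supply shifts: qs = 2(p − 9) + 123.
New equilibrium: buyers pay 10, suppliers receive 1, q = 125. (Wedge: pb − ps = 9.)
Per-six-pack burden: buyers 3, suppliers 6.
Suppliers take the larger share because supply is less price-elastic here (demand slope 4 vs supply slope 2).
The less price-elastic side of the market bears the larger share of a per-unit tax.

Suppliers bear the larger share: 6 per six-pack.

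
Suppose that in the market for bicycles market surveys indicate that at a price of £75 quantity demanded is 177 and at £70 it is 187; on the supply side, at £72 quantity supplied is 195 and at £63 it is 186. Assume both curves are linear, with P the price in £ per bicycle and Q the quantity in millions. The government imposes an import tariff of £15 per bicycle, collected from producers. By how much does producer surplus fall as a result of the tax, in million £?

Demand slope: (187 − 177)/(70 − 75) = -2, so Qd = 327 − 2P.
Supply slope: (186 − 195)/(63 − 72) = 1, so Qs = P + 123.
Before the tax: set 327 − 2P = P + 123 → P* = £68, Q* = 191.
With the tax collected from producers, supply shifts: Qs = (P − 15) + 123.
Solving gives Q = 181 with consumers paying £73 and producers receiving £58 (the £15 wedge).
ΔPS is the trapezoid between Q = 181 and Q = 191 of height £10: ½ · (191 + 181) · 10 = £1860.

Producer surplus falls by £1860 million.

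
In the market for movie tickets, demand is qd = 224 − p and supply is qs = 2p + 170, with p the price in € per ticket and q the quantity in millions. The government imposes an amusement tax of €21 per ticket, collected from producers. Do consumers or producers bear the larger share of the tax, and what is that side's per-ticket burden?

Without the tax, 224 − p = 2p + 170 gives 3p = 54, so p* = €18 and q* = 206.
With the tax collected from producers, supply shifts: qs = 2(p − 21) + 170.
Solving gives q = 192 with consumers paying €32 and producers receiving €11 (the €21 wedge).
Per-ticket burden: consumers €14, producers €7.
Consumers take the larger share because demand is less price-elastic here (demand slope 1 vs supply slope 2).
The less price-elastic side of the market bears the larger share of a per-unit tax.

Consumers bear the larger share: €14 per ticket.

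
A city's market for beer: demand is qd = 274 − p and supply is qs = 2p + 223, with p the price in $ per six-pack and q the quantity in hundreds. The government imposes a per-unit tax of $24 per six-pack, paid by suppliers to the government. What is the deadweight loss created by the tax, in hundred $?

Before the tax: set 274 − p = 2p + 223 → p* = $17, q* = 257.
With the tax collected from suppliers, supply shifts: qs = 2(p − 24) + 223.
Solving gives q = 241 with buyers paying $33 and suppliers receiving $9 (the $24 wedge).
Quantity falls by |ΔQ| = |257 − 241| = 16.
DWL = ½ · t · |ΔQ| = ½ · 24 · 16 = $192.

Deadweight loss = $192 hundred.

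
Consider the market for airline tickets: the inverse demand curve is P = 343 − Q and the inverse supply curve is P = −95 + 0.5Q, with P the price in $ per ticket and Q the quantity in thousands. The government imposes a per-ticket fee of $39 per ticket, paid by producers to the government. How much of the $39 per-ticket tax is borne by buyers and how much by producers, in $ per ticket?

Buyers bear $26 per ticket; producers bear $13 per ticket.

Rewrite in direct form: Qd = 343 − P and Qs = 2P + 190.
Before the tax: set 343 − P = 2P + 190 → P* = $51, Q* = 292.
With the tax collected from producers, supply shifts: Qs = 2(P − 39) + 190.
New equilibrium: buyers pay $77, producers receive $38, Q = 266. (Wedge: Pb − Ps = 39.)
Burden on buyers: $26; on producers: $13. (They sum to $39.)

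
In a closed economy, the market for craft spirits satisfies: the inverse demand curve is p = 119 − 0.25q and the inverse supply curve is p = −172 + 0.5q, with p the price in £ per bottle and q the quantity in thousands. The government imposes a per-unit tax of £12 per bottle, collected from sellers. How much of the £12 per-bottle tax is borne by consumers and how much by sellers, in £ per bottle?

Consumers bear £4 per bottle; sellers bear £8 per bottle.

Inverting to q(p) form: qd = 476 − 4p; qs = 2p + 344.
Without the tax, 476 − 4p = 2p + 344 gives 6p = 132, so p* = £22 and q* = 388.
With the tax collected from sellers, supply shifts: qs = 2(p − 12) + 344.
New equilibrium: consumers pay £26, sellers receive £14, q = 372. (Wedge: pb − ps = 12.)
Burden on consumers: £4; on sellers: £8. (They sum to £12.)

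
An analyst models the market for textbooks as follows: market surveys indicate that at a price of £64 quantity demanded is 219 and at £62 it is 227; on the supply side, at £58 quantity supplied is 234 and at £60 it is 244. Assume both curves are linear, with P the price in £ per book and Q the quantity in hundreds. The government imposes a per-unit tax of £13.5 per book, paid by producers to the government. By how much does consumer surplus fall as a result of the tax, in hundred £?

Demand slope: (227 − 219)/(62 − 64) = -4, so Qd = 475 − 4P.
Supply slope: (244 − 234)/(60 − 58) = 5, so Qs = 5P − 56.
Before the tax: set 475 − 4P = 5P − 56 → P* = £59, Q* = 239.
With the tax collected from producers, supply shifts: Qs = 5(P − 13.5) − 56.
New equilibrium: consumers pay £66.5, producers receive £53, Q = 209. (Wedge: Pb − Ps = 13.5.)
ΔCS is the trapezoid between Q = 209 and Q = 239 of height £7.5: ½ · (239 + 209) · 7.5 = £1680.

Consumer surplus falls by £1680 hundred.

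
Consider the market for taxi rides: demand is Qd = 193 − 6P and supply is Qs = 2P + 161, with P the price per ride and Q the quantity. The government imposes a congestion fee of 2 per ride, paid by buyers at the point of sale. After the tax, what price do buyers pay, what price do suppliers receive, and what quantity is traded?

Buyers pay 4.5; suppliers receive 2.5; quantity = 166.

Without the tax, 193 − 6P = 2P + 161 gives 8P = 32, so P* = 4 and Q* = 169.
With the tax collected from buyers, demand (in seller-price terms) shifts: Qd = 193 − 6(P + 2).
New equilibrium: buyers pay 4.5, suppliers receive 2.5, Q = 166. (Wedge: Pb − Ps = 2.)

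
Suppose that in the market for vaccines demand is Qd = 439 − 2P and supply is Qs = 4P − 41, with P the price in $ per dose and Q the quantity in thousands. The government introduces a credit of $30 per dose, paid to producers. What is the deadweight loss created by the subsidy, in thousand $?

Deadweight loss = $600 thousand.

Without the subsidy, 439 − 2P = 4P − 41 gives 6P = 480, so P* = $80 and Q* = 279.
With a per-unit subsidy paid to producers, each receives P + 30 per unit sold, so supply becomes Qs = 4(P + 30) − 41.
Solving gives Q = 319 with buyers paying $60 and producers receiving $90 (the $30 wedge).
Quantity rises by |ΔQ| = |279 − 319| = 40.
DWL = ½ · t · |ΔQ| = ½ · 30 · 40 = $600.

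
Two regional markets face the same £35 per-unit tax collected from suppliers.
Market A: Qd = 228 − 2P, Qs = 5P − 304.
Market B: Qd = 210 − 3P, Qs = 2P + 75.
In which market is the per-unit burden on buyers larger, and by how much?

Market A: pre-tax P* = £76, Q* = 76; post-tax Q = 26; per-unit burden on buyers = £25.
Market B: pre-tax P* = £27, Q* = 129; post-tax Q = 87; per-unit burden on buyers = £14.
Difference: £25 vs £14 → market A is larger by £11.

Market A, by £11.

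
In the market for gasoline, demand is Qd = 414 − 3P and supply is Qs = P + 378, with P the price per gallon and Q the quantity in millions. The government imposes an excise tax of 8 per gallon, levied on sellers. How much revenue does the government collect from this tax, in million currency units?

Before the tax: set 414 − 3P = P + 378 → P* = 9, Q* = 387.
With the tax collected from sellers, supply shifts: Qs = (P − 8) + 378.
Solving gives Q = 381 with buyers paying 11 and sellers receiving 3 (the 8 wedge).
Revenue = t · Q = 8 · 381 = 3048.

Tax revenue = 3048 million.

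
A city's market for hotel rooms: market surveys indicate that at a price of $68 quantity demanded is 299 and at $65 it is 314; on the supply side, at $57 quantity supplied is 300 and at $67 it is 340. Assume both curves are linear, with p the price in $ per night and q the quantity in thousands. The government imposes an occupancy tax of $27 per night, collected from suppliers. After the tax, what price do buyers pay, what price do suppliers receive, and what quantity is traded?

Demand slope: (314 − 299)/(65 − 68) = -5, so qd = 639 − 5p.
Supply slope: (340 − 300)/(67 − 57) = 4, so qs = 4p + 72.
Before the tax: set 639 − 5p = 4p + 72 → p* = $63, q* = 324.
With the tax collected from suppliers, supply shifts: qs = 4(p − 27) + 72.
Solving gives q = 264 with buyers paying $75 and suppliers receiving $48 (the $27 wedge).

Buyers pay $75; suppliers receive $48; quantity = 264.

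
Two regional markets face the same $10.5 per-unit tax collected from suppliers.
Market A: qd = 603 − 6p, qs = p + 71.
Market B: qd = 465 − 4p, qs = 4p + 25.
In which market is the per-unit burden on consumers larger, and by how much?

Market A: pre-tax p* = $76, q* = 147; post-tax q = 138; per-unit burden on consumers = $1.5.
Market B: pre-tax p* = $55, q* = 245; post-tax q = 224; per-unit burden on consumers = $5.25.
Difference: $1.5 vs $5.25 → market B is larger by $3.75.

Market B, by $3.75.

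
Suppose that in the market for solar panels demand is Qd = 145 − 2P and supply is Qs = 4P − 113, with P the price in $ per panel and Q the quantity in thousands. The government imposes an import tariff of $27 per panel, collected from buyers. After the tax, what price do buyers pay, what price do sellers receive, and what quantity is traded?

Without the tax, 145 − 2P = 4P − 113 gives 6P = 258, so P* = $43 and Q* = 59.
With the tax collected from buyers, demand (in seller-price terms) shifts: Qd = 145 − 2(P + 27).
Solving gives Q = 23 with buyers paying $61 and sellers receiving $34 (the $27 wedge).

Buyers pay $61; sellers receive $34; quantity = 23.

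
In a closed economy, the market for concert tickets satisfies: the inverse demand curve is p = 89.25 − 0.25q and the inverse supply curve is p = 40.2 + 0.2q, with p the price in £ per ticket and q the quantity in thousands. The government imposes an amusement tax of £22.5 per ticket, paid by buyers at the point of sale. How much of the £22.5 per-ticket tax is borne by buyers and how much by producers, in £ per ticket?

Rewrite in direct form: qd = 357 − 4p and qs = 5p − 201.
Before the tax: set 357 − 4p = 5p − 201 → p* = £62, q* = 109.
With the tax collected from buyers, demand (in seller-price terms) shifts: qd = 357 − 4(p + 22.5).
New equilibrium: buyers pay £74.5, producers receive £52, q = 59. (Wedge: pb − ps = 22.5.)
Burden on buyers: £12.5; on producers: £10. (They sum to £22.5.)
The less price-elastic side of the market bears the larger share of a per-unit tax.

Buyers bear £12.5 per ticket; producers bear £10 per ticket.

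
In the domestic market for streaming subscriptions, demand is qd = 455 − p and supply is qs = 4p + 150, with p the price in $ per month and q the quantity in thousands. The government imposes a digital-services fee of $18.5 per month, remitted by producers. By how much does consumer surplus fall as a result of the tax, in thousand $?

Before the tax: set 455 − p = 4p + 150 → p* = $61, q* = 394.
With the tax collected from producers, supply shifts: qs = 4(p − 18.5) + 150.
New equilibrium: consumers pay $75.8, producers receive $57.3, q = 379.2. (Wedge: pb − ps = 18.5.)
ΔCS is the trapezoid between Q = 379.2 and Q = 394 of height $14.8: ½ · (394 + 379.2) · 14.8 = $5721.68.

Consumer surplus falls by $5721.68 thousand.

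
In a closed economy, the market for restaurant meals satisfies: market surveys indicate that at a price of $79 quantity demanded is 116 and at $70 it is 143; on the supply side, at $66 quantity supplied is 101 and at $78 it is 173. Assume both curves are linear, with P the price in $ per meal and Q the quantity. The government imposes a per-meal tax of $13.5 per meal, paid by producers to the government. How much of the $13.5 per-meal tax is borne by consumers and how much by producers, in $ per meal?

Demand slope: (143 − 116)/(70 − 79) = -3, so Qd = 353 − 3P.
Supply slope: (173 − 101)/(78 − 66) = 6, so Qs = 6P − 295.
Without the tax, 353 − 3P = 6P − 295 gives 9P = 648, so P* = $72 and Q* = 137.
With the tax collected from producers, supply shifts: Qs = 6(P − 13.5) − 295.
New equilibrium: consumers pay $81, producers receive $67.5, Q = 110. (Wedge: Pb − Ps = 13.5.)
Burden on consumers: $9; on producers: $4.5. (They sum to $13.5.)
The less price-elastic side of the market bears the larger share of a per-unit tax.

Consumers bear $9 per meal; producers bear $4.5 per meal.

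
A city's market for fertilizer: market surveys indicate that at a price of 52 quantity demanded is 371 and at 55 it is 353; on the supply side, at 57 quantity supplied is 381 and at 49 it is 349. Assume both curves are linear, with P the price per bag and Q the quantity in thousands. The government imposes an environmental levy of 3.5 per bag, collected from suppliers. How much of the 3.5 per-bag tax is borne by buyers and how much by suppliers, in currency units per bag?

Buyers bear 1.4 per bag; suppliers bear 2.1 per bag.

Demand slope: (353 − 371)/(55 − 52) = -6, so Qd = 683 − 6P.
Supply slope: (349 − 381)/(49 − 57) = 4, so Qs = 4P + 153.
Without the tax, 683 − 6P = 4P + 153 gives 10P = 530, so P* = 53 and Q* = 365.
With the tax collected from suppliers, supply shifts: Qs = 4(P − 3.5) + 153.
Solving gives Q = 356.6 with buyers paying 54.4 and suppliers receiving 50.9 (the 3.5 wedge).
Burden on buyers: 1.4; on suppliers: 2.1. (They sum to 3.5.)
The less price-elastic side of the market bears the larger share of a per-unit tax.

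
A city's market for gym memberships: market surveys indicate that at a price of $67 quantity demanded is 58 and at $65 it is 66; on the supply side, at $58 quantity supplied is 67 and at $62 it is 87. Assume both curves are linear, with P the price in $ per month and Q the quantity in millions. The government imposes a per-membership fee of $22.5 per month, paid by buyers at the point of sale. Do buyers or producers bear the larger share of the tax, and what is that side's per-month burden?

Demand slope: (66 − 58)/(65 − 67) = -4, so Qd = 326 − 4P.
Supply slope: (87 − 67)/(62 − 58) = 5, so Qs = 5P − 223.
Without the tax, 326 − 4P = 5P − 223 gives 9P = 549, so P* = $61 and Q* = 82.
With the tax collected from buyers, demand (in seller-price terms) shifts: Qd = 326 − 4(P + 22.5).
New equilibrium: buyers pay $73.5, producers receive $51, Q = 32. (Wedge: Pb − Ps = 22.5.)
Per-month burden: buyers $12.5, producers $10.
Buyers take the larger share because demand is less price-elastic here (demand slope 4 vs supply slope 5).
The less price-elastic side of the market bears the larger share of a per-unit tax.

Buyers bear the larger share: $12.5 per month.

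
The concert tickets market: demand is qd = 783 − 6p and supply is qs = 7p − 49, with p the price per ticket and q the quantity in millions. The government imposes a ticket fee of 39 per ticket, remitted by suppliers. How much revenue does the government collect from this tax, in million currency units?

Before the tax: set 783 − 6p = 7p − 49 → p* = 64, q* = 399.
With the tax collected from suppliers, supply shifts: qs = 7(p − 39) − 49.
New equilibrium: buyers pay 85, suppliers receive 46, q = 273. (Wedge: pb − ps = 39.)
Revenue = t · Q = 39 · 273 = 10647.

Tax revenue = 10647 million.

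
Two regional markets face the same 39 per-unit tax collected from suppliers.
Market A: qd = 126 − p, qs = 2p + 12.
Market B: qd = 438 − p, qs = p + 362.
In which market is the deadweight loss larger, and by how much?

Market A, by 126.75.

Market A: pre-tax p* = 38, q* = 88; post-tax q = 62; deadweight loss = 507.
Market B: pre-tax p* = 38, q* = 400; post-tax q = 380.5; deadweight loss = 380.25.
Difference: 507 vs 380.25 → market A is larger by 126.75.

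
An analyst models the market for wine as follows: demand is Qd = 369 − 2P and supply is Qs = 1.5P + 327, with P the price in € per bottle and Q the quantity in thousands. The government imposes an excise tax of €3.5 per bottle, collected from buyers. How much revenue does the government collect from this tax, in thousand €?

Tax revenue = €1197 thousand.

Without the tax, 369 − 2P = 1.5P + 327 gives 3.5P = 42, so P* = €12 and Q* = 345.
With the tax collected from buyers, demand (in seller-price terms) shifts: Qd = 369 − 2(P + 3.5).
Solving gives Q = 342 with buyers paying €13.5 and sellers receiving €10 (the €3.5 wedge).
Revenue = t · Q = 3.5 · 342 = €1197.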